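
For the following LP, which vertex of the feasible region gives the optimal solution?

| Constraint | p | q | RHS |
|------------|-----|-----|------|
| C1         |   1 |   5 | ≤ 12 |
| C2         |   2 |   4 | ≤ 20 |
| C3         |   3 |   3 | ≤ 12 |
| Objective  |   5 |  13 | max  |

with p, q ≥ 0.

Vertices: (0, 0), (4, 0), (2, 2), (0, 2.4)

Evaluate the objective at each vertex of the feasible region:
  z(0, 0) = 0
  z(4, 0) = 20
  z(2, 2) = 36  ←
  z(0, 2.4) = 31.2
The maximum is at p = 2, q = 2.

(2, 2)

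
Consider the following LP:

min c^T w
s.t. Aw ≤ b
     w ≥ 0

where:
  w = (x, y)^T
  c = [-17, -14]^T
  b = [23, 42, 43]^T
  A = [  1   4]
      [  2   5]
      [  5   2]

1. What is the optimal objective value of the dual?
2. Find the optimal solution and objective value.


1. -175
2. x = 7, y = 4, z = -175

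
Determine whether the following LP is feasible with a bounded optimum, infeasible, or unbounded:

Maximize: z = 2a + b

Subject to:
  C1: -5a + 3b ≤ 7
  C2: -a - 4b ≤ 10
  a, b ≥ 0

Unbounded (objective can increase without bound)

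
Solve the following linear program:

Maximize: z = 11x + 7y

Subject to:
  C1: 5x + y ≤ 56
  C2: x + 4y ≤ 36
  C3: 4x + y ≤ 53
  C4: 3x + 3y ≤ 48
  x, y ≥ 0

Evaluate the objective at each vertex of the feasible region:
  z(0, 0) = 0
  z(11.2, 0) = 123.2
  z(10, 6) = 152  ←
  z(9.333, 6.667) = 149.3
  z(0, 9) = 63
The maximum is at x = 10, y = 6.

x = 10, y = 6, z = 152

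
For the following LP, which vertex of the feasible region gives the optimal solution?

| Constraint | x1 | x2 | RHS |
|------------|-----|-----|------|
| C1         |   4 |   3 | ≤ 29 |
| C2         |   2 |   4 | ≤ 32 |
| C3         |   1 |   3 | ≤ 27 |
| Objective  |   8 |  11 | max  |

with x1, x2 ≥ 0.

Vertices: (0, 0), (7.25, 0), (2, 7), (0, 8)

Evaluate the objective at each vertex of the feasible region:
  z(0, 0) = 0
  z(7.25, 0) = 58
  z(2, 7) = 93  ←
  z(0, 8) = 88
The maximum is at x1 = 2, x2 = 7.

(2, 7)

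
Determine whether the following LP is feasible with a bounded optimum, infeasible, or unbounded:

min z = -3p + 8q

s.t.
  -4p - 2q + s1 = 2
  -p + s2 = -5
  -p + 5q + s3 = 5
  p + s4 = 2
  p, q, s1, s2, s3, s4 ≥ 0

Infeasible (no feasible solution exists)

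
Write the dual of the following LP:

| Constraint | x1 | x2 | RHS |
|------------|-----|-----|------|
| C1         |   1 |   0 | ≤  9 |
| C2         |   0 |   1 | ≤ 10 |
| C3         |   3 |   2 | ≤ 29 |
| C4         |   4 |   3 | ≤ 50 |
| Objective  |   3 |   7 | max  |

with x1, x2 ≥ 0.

Primal max cᵀx s.t. Ax ≤ b, x ≥ 0  →  Dual min bᵀy s.t. Aᵀy ≥ c, y ≥ 0.

Minimize: z = 9y1 + 10y2 + 29y3 + 50y4

Subject to:
  y1 + 3y3 + 4y4 ≥ 3
  y2 + 2y3 + 3y4 ≥ 7
  y1, y2, y3, y4 ≥ 0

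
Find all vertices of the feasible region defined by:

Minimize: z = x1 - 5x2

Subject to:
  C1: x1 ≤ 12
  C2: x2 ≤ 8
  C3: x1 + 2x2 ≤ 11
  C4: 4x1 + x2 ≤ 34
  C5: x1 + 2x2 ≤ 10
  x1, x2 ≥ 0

(0, 0), (8.5, 0), (8.286, 0.8571), (0, 5)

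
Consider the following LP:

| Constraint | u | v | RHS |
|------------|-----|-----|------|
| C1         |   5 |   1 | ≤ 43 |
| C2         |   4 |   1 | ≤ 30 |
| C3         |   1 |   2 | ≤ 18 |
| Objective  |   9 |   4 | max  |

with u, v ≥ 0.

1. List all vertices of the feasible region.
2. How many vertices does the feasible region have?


1. (0, 0), (7.5, 0), (6, 6), (0, 9)
2. 4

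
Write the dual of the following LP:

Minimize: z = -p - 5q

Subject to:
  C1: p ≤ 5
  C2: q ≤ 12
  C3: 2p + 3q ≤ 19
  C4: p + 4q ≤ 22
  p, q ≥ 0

Primal min cᵀx s.t. Ax ≤ b, x ≥ 0  →  Dual max −bᵀy s.t. Aᵀy ≥ −c, y ≥ 0.

Maximize: z = -5y1 - 12y2 - 19y3 - 22y4

Subject to:
  y1 + 2y3 + y4 ≥ 1
  y2 + 3y3 + 4y4 ≥ 5
  y1, y2, y3, y4 ≥ 0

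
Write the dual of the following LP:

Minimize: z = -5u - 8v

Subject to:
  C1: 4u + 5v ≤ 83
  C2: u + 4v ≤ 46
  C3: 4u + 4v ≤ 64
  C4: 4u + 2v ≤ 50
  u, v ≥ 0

Primal min cᵀx s.t. Ax ≤ b, x ≥ 0  →  Dual max −bᵀy s.t. Aᵀy ≥ −c, y ≥ 0.

Maximize: z = -83y1 - 46y2 - 64y3 - 50y4

Subject to:
  4y1 + y2 + 4y3 + 4y4 ≥ 5
  5y1 + 4y2 + 4y3 + 2y4 ≥ 8
  y1, y2, y3, y4 ≥ 0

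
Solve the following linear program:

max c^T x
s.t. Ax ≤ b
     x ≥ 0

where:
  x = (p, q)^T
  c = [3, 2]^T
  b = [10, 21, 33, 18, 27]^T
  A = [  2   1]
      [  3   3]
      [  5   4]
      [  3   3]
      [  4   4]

Evaluate the objective at each vertex of the feasible region:
  z(0, 0) = 0
  z(5, 0) = 15
  z(4, 2) = 16  ←
  z(0, 6) = 12
The maximum is at p = 4, q = 2.

p = 4, q = 2, z = 16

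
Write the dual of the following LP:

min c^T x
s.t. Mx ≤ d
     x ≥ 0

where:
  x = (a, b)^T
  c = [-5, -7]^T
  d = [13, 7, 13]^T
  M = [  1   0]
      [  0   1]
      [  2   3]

Primal min cᵀx s.t. Ax ≤ b, x ≥ 0  →  Dual max −bᵀy s.t. Aᵀy ≥ −c, y ≥ 0.

Maximize: z = -13y1 - 7y2 - 13y3

Subject to:
  y1 + 2y3 ≥ 5
  y2 + 3y3 ≥ 7
  y1, y2, y3 ≥ 0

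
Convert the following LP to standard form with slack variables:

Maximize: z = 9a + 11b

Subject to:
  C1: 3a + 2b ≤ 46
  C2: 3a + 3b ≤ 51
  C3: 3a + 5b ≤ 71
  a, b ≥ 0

max z = 9a + 11b

s.t.
  3a + 2b + s1 = 46
  3a + 3b + s2 = 51
  3a + 5b + s3 = 71
  a, b, s1, s2, s3 ≥ 0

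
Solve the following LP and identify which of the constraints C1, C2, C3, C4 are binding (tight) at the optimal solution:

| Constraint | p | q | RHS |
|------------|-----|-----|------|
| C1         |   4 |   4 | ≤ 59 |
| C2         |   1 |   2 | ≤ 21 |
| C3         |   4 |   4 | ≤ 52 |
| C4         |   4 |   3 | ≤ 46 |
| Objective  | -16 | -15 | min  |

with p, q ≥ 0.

At p = 7, q = 6, compute slack b - a·x for each constraint:
  C1: 59 − 52 = 7  (slack)
  C2: 21 − 19 = 2  (slack)
  C3: 52 − 52 = 0  (binding)
  C4: 46 − 46 = 0  (binding)

Optimal: p = 7, q = 6
Binding: C3, C4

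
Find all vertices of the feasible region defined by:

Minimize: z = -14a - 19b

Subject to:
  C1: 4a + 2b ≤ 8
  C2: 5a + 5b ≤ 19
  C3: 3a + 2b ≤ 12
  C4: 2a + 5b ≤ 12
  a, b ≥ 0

(0, 0), (2, 0), (1, 2), (0, 2.4)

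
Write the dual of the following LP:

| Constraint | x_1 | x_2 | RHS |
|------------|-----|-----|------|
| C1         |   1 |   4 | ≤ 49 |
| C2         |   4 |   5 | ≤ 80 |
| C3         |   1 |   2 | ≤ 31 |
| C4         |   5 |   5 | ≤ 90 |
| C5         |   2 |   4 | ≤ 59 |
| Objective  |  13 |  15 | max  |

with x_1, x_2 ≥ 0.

Primal max cᵀx s.t. Ax ≤ b, x ≥ 0  →  Dual min bᵀy s.t. Aᵀy ≥ c, y ≥ 0.

Minimize: z = 49y1 + 80y2 + 31y3 + 90y4 + 59y5

Subject to:
  y1 + 4y2 + y3 + 5y4 + 2y5 ≥ 13
  4y1 + 5y2 + 2y3 + 5y4 + 4y5 ≥ 15
  y1, y2, y3, y4, y5 ≥ 0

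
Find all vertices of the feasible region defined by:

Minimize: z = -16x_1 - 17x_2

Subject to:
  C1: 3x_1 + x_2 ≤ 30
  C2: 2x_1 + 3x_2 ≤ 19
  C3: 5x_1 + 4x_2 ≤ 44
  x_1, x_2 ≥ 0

(0, 0), (8.8, 0), (8, 1), (0, 6.333)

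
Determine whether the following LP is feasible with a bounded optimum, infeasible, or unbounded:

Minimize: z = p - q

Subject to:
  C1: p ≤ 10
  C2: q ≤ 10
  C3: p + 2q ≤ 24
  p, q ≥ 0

Feasible with a bounded optimal solution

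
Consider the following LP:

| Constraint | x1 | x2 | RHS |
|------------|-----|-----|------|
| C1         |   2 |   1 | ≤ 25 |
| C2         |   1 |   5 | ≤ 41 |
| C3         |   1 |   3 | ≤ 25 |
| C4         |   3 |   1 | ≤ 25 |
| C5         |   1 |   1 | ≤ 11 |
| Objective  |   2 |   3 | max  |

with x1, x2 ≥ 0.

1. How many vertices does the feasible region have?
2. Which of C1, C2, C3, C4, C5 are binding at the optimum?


1. 6
2. C3, C5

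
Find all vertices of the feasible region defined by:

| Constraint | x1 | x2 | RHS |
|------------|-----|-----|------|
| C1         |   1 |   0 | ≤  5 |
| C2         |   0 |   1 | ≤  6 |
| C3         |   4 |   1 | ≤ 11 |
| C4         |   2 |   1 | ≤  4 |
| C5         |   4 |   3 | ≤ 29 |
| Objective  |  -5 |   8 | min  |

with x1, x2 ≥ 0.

(0, 0), (2, 0), (0, 4)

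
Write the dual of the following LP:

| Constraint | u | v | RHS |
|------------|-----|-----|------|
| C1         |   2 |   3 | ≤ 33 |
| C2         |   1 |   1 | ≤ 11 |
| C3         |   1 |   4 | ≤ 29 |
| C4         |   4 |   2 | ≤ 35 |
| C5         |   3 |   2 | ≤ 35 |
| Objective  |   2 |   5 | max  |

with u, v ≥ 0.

Primal max cᵀx s.t. Ax ≤ b, x ≥ 0  →  Dual min bᵀy s.t. Aᵀy ≥ c, y ≥ 0.

Minimize: z = 33y1 + 11y2 + 29y3 + 35y4 + 35y5

Subject to:
  2y1 + y2 + y3 + 4y4 + 3y5 ≥ 2
  3y1 + y2 + 4y3 + 2y4 + 2y5 ≥ 5
  y1, y2, y3, y4, y5 ≥ 0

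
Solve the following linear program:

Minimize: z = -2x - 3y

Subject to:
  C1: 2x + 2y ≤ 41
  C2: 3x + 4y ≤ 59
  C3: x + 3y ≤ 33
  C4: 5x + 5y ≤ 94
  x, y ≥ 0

Evaluate the objective at each vertex of the feasible region:
  z(0, 0) = 0
  z(18.8, 0) = -37.6
  z(16.2, 2.6) = -40.2
  z(9, 8) = -42  ←
  z(0, 11) = -33
The minimum is at x = 9, y = 8.

x = 9, y = 8, z = -42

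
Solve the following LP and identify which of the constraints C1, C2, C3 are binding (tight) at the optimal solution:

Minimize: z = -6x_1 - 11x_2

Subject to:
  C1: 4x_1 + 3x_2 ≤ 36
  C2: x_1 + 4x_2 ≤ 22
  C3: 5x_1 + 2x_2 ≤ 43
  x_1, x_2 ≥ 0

At x_1 = 6, x_2 = 4, compute slack b - a·x for each constraint:
  C1: 36 − 36 = 0  (binding)
  C2: 22 − 22 = 0  (binding)
  C3: 43 − 38 = 5  (slack)

Optimal: x_1 = 6, x_2 = 4
Binding: C1, C2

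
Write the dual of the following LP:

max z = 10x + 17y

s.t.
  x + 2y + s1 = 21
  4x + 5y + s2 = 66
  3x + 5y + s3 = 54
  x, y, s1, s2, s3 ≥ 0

Primal max cᵀx s.t. Ax ≤ b, x ≥ 0  →  Dual min bᵀy s.t. Aᵀy ≥ c, y ≥ 0.

Minimize: z = 21y1 + 66y2 + 54y3

Subject to:
  y1 + 4y2 + 3y3 ≥ 10
  2y1 + 5y2 + 5y3 ≥ 17
  y1, y2, y3 ≥ 0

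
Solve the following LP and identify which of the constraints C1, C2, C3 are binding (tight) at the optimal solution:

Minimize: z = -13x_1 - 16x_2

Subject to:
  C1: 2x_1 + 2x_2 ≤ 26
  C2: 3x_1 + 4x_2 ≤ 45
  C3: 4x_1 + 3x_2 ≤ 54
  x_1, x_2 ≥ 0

At x_1 = 7, x_2 = 6, compute slack b - a·x for each constraint:
  C1: 26 − 26 = 0  (binding)
  C2: 45 − 45 = 0  (binding)
  C3: 54 − 46 = 8  (slack)

Optimal: x_1 = 7, x_2 = 6
Binding: C1, C2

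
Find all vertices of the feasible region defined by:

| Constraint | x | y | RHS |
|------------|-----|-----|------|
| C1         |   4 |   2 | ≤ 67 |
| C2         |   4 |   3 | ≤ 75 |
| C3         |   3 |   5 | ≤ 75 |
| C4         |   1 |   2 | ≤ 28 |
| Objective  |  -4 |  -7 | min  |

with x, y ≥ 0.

(0, 0), (16.75, 0), (13.21, 7.071), (10, 9), (0, 14)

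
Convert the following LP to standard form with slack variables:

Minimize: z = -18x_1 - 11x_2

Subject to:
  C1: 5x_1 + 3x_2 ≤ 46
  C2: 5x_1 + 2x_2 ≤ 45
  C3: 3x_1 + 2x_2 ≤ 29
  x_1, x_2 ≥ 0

min z = -18x_1 - 11x_2

s.t.
  5x_1 + 3x_2 + s1 = 46
  5x_1 + 2x_2 + s2 = 45
  3x_1 + 2x_2 + s3 = 29
  x_1, x_2, s1, s2, s3 ≥ 0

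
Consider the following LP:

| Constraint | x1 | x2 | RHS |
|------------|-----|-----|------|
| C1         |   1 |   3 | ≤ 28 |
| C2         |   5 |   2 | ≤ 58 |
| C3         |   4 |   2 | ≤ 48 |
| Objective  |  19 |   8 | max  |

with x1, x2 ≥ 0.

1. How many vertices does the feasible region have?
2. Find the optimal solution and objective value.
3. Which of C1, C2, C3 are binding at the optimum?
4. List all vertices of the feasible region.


1. 5
2. x1 = 10, x2 = 4, z = 222
3. C2, C3
4. (0, 0), (11.6, 0), (10, 4), (8.8, 6.4), (0, 9.333)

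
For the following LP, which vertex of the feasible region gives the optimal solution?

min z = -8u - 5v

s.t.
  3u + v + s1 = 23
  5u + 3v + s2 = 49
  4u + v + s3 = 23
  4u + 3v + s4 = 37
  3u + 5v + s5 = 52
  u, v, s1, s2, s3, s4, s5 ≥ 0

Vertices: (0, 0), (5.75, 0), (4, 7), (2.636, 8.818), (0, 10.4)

Evaluate the objective at each vertex of the feasible region:
  z(0, 0) = 0
  z(5.75, 0) = -46
  z(4, 7) = -67  ←
  z(2.636, 8.818) = -65.18
  z(0, 10.4) = -52
The minimum is at u = 4, v = 7.

(4, 7)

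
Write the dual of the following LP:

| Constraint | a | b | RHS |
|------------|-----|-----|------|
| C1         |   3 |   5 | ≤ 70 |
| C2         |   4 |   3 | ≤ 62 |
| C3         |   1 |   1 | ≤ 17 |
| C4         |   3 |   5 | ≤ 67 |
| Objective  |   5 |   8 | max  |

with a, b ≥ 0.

Primal max cᵀx s.t. Ax ≤ b, x ≥ 0  →  Dual min bᵀy s.t. Aᵀy ≥ c, y ≥ 0.

Minimize: z = 70y1 + 62y2 + 17y3 + 67y4

Subject to:
  3y1 + 4y2 + y3 + 3y4 ≥ 5
  5y1 + 3y2 + y3 + 5y4 ≥ 8
  y1, y2, y3, y4 ≥ 0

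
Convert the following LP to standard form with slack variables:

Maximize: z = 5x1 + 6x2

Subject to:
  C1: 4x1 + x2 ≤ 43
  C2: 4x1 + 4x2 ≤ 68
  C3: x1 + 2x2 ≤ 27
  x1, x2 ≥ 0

max z = 5x1 + 6x2

s.t.
  4x1 + x2 + s1 = 43
  4x1 + 4x2 + s2 = 68
  x1 + 2x2 + s3 = 27
  x1, x2, s1, s2, s3 ≥ 0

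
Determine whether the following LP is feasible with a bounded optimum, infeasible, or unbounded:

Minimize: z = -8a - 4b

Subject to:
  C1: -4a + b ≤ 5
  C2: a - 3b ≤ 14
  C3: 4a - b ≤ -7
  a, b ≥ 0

Infeasible (no feasible solution exists)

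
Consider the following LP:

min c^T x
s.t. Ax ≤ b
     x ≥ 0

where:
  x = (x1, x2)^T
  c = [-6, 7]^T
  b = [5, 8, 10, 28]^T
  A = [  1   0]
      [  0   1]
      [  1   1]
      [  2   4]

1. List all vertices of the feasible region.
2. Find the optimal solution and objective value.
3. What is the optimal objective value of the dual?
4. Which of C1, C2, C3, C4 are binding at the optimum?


1. (0, 0), (5, 0), (5, 4.5), (0, 7)
2. x1 = 5, x2 = 0, z = -30
3. -30
4. C1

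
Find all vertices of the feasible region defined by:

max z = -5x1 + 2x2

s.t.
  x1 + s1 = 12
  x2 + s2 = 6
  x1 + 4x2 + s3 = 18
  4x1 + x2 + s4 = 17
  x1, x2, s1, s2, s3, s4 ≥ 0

(0, 0), (4.25, 0), (3.333, 3.667), (0, 4.5)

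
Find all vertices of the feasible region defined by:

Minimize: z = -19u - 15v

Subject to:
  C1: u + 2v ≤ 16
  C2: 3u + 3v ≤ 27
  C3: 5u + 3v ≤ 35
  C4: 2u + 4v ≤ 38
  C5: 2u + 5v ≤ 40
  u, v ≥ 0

(0, 0), (7, 0), (4, 5), (2, 7), (0, 8)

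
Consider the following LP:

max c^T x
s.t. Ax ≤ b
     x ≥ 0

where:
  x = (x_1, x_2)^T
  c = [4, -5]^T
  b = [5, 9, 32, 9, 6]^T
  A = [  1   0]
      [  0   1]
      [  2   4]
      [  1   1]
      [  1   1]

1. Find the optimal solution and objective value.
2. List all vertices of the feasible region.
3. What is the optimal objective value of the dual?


1. x_1 = 5, x_2 = 0, z = 20
2. (0, 0), (5, 0), (5, 1), (0, 6)
3. 20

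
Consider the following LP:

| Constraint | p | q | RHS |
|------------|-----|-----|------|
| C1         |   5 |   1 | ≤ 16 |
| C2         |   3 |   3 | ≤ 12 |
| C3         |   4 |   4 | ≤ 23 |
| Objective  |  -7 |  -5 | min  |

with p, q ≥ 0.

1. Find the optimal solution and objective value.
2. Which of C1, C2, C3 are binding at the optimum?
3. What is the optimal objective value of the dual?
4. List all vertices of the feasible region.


1. p = 3, q = 1, z = -26
2. C1, C2
3. -26
4. (0, 0), (3.2, 0), (3, 1), (0, 4)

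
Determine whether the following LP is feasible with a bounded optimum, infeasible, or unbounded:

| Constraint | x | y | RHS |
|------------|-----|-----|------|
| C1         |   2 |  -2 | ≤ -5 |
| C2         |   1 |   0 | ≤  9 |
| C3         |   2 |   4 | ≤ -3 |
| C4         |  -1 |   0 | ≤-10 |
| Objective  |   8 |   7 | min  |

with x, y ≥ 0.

Infeasible (no feasible solution exists)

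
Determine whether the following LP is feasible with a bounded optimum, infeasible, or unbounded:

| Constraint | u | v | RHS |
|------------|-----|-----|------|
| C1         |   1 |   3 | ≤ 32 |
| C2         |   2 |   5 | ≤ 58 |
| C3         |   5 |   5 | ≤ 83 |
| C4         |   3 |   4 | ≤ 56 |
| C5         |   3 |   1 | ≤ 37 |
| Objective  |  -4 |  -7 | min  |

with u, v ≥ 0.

Feasible with a bounded optimal solution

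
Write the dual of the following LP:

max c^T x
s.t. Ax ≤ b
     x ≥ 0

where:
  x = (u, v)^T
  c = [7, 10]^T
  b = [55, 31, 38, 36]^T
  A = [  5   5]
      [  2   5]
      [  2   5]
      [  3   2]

Primal max cᵀx s.t. Ax ≤ b, x ≥ 0  →  Dual min bᵀy s.t. Aᵀy ≥ c, y ≥ 0.

Minimize: z = 55y1 + 31y2 + 38y3 + 36y4

Subject to:
  5y1 + 2y2 + 2y3 + 3y4 ≥ 7
  5y1 + 5y2 + 5y3 + 2y4 ≥ 10
  y1, y2, y3, y4 ≥ 0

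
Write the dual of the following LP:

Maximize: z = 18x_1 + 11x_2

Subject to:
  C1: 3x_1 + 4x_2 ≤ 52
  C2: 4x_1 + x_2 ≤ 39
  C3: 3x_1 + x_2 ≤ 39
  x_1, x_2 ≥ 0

Primal max cᵀx s.t. Ax ≤ b, x ≥ 0  →  Dual min bᵀy s.t. Aᵀy ≥ c, y ≥ 0.

Minimize: z = 52y1 + 39y2 + 39y3

Subject to:
  3y1 + 4y2 + 3y3 ≥ 18
  4y1 + y2 + y3 ≥ 11
  y1, y2, y3 ≥ 0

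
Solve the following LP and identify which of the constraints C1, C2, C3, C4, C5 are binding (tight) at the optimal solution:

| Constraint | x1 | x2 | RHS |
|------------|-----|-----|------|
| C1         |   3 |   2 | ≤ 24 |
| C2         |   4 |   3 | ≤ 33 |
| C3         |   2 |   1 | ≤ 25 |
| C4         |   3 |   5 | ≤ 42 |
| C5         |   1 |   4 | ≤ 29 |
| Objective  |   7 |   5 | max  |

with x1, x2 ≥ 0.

At x1 = 6, x2 = 3, compute slack b - a·x for each constraint:
  C1: 24 − 24 = 0  (binding)
  C2: 33 − 33 = 0  (binding)
  C3: 25 − 15 = 10  (slack)
  C4: 42 − 33 = 9  (slack)
  C5: 29 − 18 = 11  (slack)

Optimal: x1 = 6, x2 = 3
Binding: C1, C2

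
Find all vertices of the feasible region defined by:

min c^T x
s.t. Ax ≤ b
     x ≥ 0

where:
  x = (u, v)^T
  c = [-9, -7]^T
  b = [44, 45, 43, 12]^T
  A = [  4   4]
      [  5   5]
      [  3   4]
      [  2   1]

(0, 0), (6, 0), (3, 6), (0, 9)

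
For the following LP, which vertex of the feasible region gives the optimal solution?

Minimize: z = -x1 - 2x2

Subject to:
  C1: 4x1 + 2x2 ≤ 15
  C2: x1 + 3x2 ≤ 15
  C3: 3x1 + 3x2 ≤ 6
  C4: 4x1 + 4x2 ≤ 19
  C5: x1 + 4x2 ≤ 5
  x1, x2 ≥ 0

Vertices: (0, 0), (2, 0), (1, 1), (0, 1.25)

Evaluate the objective at each vertex of the feasible region:
  z(0, 0) = 0
  z(2, 0) = -2
  z(1, 1) = -3  ←
  z(0, 1.25) = -2.5
The minimum is at x1 = 1, x2 = 1.

(1, 1)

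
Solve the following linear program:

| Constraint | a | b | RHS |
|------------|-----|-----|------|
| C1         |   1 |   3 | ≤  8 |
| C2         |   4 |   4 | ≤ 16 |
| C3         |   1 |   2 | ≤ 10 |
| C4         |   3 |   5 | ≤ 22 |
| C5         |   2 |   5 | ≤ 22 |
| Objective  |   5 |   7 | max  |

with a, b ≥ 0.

Evaluate the objective at each vertex of the feasible region:
  z(0, 0) = 0
  z(4, 0) = 20
  z(2, 2) = 24  ←
  z(0, 2.667) = 18.67
The maximum is at a = 2, b = 2.

a = 2, b = 2, z = 24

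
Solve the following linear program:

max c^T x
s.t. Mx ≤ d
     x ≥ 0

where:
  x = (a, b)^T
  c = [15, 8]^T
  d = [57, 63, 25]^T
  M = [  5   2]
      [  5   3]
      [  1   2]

Evaluate the objective at each vertex of the feasible region:
  z(0, 0) = 0
  z(11.4, 0) = 171
  z(9, 6) = 183  ←
  z(7.286, 8.857) = 180.1
  z(0, 12.5) = 100
The maximum is at a = 9, b = 6.

a = 9, b = 6, z = 183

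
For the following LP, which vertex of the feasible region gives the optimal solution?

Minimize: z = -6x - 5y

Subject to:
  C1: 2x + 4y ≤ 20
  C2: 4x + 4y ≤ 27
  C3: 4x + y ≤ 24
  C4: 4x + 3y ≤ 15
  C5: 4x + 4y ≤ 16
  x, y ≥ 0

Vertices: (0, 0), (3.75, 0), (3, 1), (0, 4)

Evaluate the objective at each vertex of the feasible region:
  z(0, 0) = 0
  z(3.75, 0) = -22.5
  z(3, 1) = -23  ←
  z(0, 4) = -20
The minimum is at x = 3, y = 1.

(3, 1)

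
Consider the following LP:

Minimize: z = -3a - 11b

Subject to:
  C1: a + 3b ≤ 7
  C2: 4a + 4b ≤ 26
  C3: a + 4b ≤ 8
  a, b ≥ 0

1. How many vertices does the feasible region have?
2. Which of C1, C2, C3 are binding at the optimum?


1. 5
2. C1, C3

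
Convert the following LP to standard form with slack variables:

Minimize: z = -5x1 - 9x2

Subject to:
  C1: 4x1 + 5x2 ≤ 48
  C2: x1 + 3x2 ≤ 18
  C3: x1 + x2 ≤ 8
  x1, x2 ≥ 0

min z = -5x1 - 9x2

s.t.
  4x1 + 5x2 + s1 = 48
  x1 + 3x2 + s2 = 18
  x1 + x2 + s3 = 8
  x1, x2, s1, s2, s3 ≥ 0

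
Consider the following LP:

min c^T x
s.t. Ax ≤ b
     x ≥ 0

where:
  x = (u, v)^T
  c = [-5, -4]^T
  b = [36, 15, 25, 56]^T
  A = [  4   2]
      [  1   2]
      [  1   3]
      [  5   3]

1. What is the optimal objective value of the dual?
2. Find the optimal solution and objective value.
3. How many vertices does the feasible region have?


1. -51
2. u = 7, v = 4, z = -51
3. 4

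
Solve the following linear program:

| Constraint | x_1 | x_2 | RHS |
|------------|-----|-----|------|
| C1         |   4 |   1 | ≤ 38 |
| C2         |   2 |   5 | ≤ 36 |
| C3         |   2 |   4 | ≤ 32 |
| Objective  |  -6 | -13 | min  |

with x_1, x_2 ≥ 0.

Evaluate the objective at each vertex of the feasible region:
  z(0, 0) = 0
  z(9.5, 0) = -57
  z(8.571, 3.714) = -99.71
  z(8, 4) = -100  ←
  z(0, 7.2) = -93.6
The minimum is at x_1 = 8, x_2 = 4.

x_1 = 8, x_2 = 4, z = -100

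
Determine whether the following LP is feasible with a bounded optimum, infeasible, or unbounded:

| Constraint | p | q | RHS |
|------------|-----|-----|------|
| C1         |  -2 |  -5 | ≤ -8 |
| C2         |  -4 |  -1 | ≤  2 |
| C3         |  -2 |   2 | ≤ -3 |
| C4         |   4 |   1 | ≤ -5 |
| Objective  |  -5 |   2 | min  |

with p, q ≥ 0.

Infeasible (no feasible solution exists)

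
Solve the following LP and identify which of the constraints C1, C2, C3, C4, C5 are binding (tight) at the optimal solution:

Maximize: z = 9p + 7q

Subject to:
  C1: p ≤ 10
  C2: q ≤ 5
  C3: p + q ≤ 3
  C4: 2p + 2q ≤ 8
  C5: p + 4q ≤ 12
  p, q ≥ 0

At p = 3, q = 0, compute slack b - a·x for each constraint:
  C1: 10 − 3 = 7  (slack)
  C2: 5 − 0 = 5  (slack)
  C3: 3 − 3 = 0  (binding)
  C4: 8 − 6 = 2  (slack)
  C5: 12 − 3 = 9  (slack)

Optimal: p = 3, q = 0
Binding: C3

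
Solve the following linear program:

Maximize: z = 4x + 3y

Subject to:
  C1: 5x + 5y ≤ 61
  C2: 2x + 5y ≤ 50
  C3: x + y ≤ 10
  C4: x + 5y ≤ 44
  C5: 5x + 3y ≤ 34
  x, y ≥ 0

Evaluate the objective at each vertex of the feasible region:
  z(0, 0) = 0
  z(6.8, 0) = 27.2
  z(2, 8) = 32  ←
  z(1.5, 8.5) = 31.5
  z(0, 8.8) = 26.4
The maximum is at x = 2, y = 8.

x = 2, y = 8, z = 32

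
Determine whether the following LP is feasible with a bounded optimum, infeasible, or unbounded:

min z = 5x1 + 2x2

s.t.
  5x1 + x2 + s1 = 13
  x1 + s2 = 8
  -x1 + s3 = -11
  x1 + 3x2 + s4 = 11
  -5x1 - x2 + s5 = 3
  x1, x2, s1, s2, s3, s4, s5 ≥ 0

Infeasible (no feasible solution exists)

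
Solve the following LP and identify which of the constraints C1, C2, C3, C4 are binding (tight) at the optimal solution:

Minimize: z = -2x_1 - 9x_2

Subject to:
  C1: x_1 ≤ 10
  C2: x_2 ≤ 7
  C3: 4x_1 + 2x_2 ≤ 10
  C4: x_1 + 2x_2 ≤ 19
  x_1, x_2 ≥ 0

At x_1 = 0, x_2 = 5, compute slack b - a·x for each constraint:
  C1: 10 − 0 = 10  (slack)
  C2: 7 − 5 = 2  (slack)
  C3: 10 − 10 = 0  (binding)
  C4: 19 − 10 = 9  (slack)

Optimal: x_1 = 0, x_2 = 5
Binding: C3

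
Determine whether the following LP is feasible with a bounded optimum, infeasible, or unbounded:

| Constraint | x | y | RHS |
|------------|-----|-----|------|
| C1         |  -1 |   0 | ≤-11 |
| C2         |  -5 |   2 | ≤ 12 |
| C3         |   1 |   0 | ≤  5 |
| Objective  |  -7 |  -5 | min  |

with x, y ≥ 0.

Infeasible (no feasible solution exists)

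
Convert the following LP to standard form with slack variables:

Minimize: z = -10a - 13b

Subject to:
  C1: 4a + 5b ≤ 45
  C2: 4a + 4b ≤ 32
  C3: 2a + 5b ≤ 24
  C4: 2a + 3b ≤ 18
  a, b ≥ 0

min z = -10a - 13b

s.t.
  4a + 5b + s1 = 45
  4a + 4b + s2 = 32
  2a + 5b + s3 = 24
  2a + 3b + s4 = 18
  a, b, s1, s2, s3, s4 ≥ 0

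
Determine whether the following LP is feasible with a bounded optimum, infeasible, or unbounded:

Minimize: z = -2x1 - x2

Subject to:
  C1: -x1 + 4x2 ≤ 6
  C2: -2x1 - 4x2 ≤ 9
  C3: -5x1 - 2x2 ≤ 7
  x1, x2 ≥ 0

Unbounded (objective can decrease without bound)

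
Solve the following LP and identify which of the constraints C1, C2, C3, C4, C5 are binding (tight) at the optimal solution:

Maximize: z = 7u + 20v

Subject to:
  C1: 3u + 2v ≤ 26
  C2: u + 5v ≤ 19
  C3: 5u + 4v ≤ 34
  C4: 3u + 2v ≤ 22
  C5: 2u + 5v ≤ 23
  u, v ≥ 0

At u = 4, v = 3, compute slack b - a·x for each constraint:
  C1: 26 − 18 = 8  (slack)
  C2: 19 − 19 = 0  (binding)
  C3: 34 − 32 = 2  (slack)
  C4: 22 − 18 = 4  (slack)
  C5: 23 − 23 = 0  (binding)

Optimal: u = 4, v = 3
Binding: C2, C5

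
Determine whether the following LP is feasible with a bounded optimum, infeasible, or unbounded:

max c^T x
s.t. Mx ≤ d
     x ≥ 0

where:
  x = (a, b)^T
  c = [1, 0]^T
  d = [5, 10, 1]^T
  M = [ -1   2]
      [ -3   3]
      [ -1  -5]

Unbounded (objective can increase without bound)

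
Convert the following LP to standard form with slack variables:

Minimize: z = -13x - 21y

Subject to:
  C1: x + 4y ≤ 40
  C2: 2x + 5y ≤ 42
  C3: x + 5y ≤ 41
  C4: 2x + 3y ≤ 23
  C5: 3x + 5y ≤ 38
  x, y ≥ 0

min z = -13x - 21y

s.t.
  x + 4y + s1 = 40
  2x + 5y + s2 = 42
  x + 5y + s3 = 41
  2x + 3y + s4 = 23
  3x + 5y + s5 = 38
  x, y, s1, s2, s3, s4, s5 ≥ 0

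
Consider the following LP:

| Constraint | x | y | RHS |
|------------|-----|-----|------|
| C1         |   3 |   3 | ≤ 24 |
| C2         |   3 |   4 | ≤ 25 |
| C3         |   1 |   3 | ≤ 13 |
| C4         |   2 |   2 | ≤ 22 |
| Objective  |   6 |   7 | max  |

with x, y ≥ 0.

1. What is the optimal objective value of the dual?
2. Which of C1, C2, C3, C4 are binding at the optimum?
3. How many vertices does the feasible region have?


1. 49
2. C1, C2
3. 5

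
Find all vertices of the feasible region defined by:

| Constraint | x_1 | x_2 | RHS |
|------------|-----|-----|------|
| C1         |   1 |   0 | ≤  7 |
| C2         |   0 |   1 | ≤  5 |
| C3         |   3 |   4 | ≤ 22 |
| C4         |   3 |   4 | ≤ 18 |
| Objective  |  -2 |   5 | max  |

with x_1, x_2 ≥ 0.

(0, 0), (6, 0), (0, 4.5)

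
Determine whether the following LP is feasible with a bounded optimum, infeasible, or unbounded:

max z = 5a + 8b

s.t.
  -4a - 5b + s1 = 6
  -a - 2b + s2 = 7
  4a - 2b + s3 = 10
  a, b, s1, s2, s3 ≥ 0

Unbounded (objective can increase without bound)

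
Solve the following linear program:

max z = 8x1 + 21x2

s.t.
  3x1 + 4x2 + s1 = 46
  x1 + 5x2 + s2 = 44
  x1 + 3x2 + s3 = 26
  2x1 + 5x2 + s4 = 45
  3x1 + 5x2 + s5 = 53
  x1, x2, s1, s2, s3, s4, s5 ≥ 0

Evaluate the objective at each vertex of the feasible region:
  z(0, 0) = 0
  z(15.33, 0) = 122.7
  z(7.143, 6.143) = 186.1
  z(5, 7) = 187  ←
  z(0, 8.667) = 182
The maximum is at x1 = 5, x2 = 7.

x1 = 5, x2 = 7, z = 187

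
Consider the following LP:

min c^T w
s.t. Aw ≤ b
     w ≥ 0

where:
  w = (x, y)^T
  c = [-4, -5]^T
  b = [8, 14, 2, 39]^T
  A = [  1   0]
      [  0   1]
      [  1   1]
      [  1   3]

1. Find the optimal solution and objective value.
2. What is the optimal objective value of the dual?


1. x = 0, y = 2, z = -10
2. -10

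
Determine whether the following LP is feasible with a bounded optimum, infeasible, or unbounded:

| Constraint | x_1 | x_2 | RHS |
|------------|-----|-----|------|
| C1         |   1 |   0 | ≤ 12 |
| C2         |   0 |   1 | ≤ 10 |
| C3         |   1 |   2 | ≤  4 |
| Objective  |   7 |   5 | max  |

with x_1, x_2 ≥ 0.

Feasible with a bounded optimal solution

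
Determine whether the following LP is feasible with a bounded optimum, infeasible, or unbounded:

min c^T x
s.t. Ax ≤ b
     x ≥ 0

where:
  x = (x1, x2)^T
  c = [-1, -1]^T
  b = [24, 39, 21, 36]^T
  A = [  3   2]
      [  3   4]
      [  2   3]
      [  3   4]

Feasible with a bounded optimal solution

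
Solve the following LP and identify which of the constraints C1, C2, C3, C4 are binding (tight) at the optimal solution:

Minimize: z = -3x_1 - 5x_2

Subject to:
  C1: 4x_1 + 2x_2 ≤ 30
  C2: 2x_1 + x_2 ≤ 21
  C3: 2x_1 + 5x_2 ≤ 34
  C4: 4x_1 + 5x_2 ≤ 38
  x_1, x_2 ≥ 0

At x_1 = 2, x_2 = 6, compute slack b - a·x for each constraint:
  C1: 30 − 20 = 10  (slack)
  C2: 21 − 10 = 11  (slack)
  C3: 34 − 34 = 0  (binding)
  C4: 38 − 38 = 0  (binding)

Optimal: x_1 = 2, x_2 = 6
Binding: C3, C4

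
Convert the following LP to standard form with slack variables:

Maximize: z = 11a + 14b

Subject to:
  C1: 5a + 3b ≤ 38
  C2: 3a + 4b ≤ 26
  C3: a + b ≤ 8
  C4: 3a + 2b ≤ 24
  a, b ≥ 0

max z = 11a + 14b

s.t.
  5a + 3b + s1 = 38
  3a + 4b + s2 = 26
  a + b + s3 = 8
  3a + 2b + s4 = 24
  a, b, s1, s2, s3, s4 ≥ 0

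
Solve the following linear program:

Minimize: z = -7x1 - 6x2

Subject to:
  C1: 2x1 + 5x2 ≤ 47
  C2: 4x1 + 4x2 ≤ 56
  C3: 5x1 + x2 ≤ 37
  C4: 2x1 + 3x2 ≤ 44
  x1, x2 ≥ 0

Evaluate the objective at each vertex of the feasible region:
  z(0, 0) = 0
  z(7.4, 0) = -51.8
  z(6, 7) = -84  ←
  z(0, 9.4) = -56.4
The minimum is at x1 = 6, x2 = 7.

x1 = 6, x2 = 7, z = -84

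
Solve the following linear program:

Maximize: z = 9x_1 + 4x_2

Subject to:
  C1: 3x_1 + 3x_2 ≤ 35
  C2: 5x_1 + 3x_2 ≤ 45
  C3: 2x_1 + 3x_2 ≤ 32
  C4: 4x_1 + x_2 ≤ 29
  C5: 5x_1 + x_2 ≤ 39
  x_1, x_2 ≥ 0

Evaluate the objective at each vertex of the feasible region:
  z(0, 0) = 0
  z(7.25, 0) = 65.25
  z(6, 5) = 74  ←
  z(5, 6.667) = 71.67
  z(3, 8.667) = 61.67
  z(0, 10.67) = 42.67
The maximum is at x_1 = 6, x_2 = 5.

x_1 = 6, x_2 = 5, z = 74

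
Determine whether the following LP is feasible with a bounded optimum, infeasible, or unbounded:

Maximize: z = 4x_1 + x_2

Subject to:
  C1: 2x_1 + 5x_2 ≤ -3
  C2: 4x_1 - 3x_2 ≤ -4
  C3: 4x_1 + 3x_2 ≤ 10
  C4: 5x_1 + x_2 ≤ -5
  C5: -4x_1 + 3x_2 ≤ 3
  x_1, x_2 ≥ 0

Infeasible (no feasible solution exists)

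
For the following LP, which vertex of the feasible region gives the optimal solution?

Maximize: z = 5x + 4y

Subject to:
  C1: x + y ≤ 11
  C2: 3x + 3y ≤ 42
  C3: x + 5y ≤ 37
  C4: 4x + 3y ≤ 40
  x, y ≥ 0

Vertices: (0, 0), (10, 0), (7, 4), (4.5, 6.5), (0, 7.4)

Evaluate the objective at each vertex of the feasible region:
  z(0, 0) = 0
  z(10, 0) = 50
  z(7, 4) = 51  ←
  z(4.5, 6.5) = 48.5
  z(0, 7.4) = 29.6
The maximum is at x = 7, y = 4.

(7, 4)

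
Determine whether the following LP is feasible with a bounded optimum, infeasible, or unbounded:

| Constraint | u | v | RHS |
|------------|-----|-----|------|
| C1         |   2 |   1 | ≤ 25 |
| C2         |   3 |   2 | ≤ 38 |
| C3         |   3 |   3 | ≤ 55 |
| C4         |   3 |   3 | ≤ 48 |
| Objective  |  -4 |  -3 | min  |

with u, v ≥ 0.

Feasible with a bounded optimal solution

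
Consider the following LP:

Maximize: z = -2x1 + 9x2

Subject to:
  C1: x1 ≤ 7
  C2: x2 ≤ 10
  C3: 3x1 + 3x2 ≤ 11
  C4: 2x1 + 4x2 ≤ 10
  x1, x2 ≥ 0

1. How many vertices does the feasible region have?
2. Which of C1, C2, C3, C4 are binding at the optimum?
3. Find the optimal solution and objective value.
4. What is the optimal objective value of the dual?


1. 4
2. C4
3. x1 = 0, x2 = 2.5, z = 22.5
4. 22.5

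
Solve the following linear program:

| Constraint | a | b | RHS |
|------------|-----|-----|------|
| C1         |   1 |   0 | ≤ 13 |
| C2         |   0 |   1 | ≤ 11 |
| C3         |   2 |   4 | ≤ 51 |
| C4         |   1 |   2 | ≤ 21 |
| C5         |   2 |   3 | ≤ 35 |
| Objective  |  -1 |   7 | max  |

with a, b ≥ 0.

Evaluate the objective at each vertex of the feasible region:
  z(0, 0) = 0
  z(13, 0) = -13
  z(13, 3) = 8
  z(7, 7) = 42
  z(0, 10.5) = 73.5  ←
The maximum is at a = 0, b = 10.5.

a = 0, b = 10.5, z = 73.5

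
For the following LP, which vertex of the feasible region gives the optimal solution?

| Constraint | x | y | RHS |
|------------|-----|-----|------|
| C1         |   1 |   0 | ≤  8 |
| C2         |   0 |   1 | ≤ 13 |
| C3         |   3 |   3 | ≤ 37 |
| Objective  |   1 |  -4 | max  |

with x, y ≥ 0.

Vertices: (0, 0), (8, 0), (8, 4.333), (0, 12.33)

Evaluate the objective at each vertex of the feasible region:
  z(0, 0) = 0
  z(8, 0) = 8  ←
  z(8, 4.333) = -9.333
  z(0, 12.33) = -49.33
The maximum is at x = 8, y = 0.

(8, 0)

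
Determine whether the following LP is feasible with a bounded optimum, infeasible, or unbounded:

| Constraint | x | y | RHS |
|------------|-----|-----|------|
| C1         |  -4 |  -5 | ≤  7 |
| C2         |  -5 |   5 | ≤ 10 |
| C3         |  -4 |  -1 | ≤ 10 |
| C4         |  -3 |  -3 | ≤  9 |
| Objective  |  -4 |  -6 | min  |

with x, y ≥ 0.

Unbounded (objective can decrease without bound)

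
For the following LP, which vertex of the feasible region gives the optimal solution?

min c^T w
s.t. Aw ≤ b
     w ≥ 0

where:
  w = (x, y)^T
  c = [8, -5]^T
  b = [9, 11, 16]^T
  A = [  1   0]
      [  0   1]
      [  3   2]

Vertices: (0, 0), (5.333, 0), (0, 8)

Evaluate the objective at each vertex of the feasible region:
  z(0, 0) = 0
  z(5.333, 0) = 42.67
  z(0, 8) = -40  ←
The minimum is at x = 0, y = 8.

(0, 8)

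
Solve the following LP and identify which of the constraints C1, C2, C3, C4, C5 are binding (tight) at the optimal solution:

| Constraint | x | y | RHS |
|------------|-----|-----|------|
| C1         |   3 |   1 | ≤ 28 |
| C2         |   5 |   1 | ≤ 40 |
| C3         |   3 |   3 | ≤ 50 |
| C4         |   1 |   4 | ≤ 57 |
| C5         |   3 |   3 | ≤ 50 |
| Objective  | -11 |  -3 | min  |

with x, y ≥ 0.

At x = 6, y = 10, compute slack b - a·x for each constraint:
  C1: 28 − 28 = 0  (binding)
  C2: 40 − 40 = 0  (binding)
  C3: 50 − 48 = 2  (slack)
  C4: 57 − 46 = 11  (slack)
  C5: 50 − 48 = 2  (slack)

Optimal: x = 6, y = 10
Binding: C1, C2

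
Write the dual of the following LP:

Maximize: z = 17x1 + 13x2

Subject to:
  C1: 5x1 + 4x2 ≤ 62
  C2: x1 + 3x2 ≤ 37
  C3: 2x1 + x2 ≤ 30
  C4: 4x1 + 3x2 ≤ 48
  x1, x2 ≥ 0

Primal max cᵀx s.t. Ax ≤ b, x ≥ 0  →  Dual min bᵀy s.t. Aᵀy ≥ c, y ≥ 0.

Minimize: z = 62y1 + 37y2 + 30y3 + 48y4

Subject to:
  5y1 + y2 + 2y3 + 4y4 ≥ 17
  4y1 + 3y2 + y3 + 3y4 ≥ 13
  y1, y2, y3, y4 ≥ 0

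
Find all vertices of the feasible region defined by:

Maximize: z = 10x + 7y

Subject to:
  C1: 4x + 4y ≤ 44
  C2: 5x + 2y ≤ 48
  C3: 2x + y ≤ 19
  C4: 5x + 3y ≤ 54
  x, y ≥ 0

(0, 0), (9.5, 0), (8, 3), (0, 11)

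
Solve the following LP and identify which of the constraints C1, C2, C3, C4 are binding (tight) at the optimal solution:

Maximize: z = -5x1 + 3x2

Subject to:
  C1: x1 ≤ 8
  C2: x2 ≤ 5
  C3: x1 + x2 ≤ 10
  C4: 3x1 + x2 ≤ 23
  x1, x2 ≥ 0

At x1 = 0, x2 = 5, compute slack b - a·x for each constraint:
  C1: 8 − 0 = 8  (slack)
  C2: 5 − 5 = 0  (binding)
  C3: 10 − 5 = 5  (slack)
  C4: 23 − 5 = 18  (slack)

Optimal: x1 = 0, x2 = 5
Binding: C2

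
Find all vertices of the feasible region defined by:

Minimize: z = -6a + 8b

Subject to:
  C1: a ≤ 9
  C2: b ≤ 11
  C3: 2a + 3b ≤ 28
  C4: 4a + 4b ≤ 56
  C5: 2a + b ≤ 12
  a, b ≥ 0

(0, 0), (6, 0), (2, 8), (0, 9.333)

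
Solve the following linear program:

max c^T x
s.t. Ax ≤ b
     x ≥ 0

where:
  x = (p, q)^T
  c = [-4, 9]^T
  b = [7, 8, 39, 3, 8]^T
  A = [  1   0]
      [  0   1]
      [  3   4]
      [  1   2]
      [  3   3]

Evaluate the objective at each vertex of the feasible region:
  z(0, 0) = 0
  z(2.667, 0) = -10.67
  z(2.333, 0.3333) = -6.333
  z(0, 1.5) = 13.5  ←
The maximum is at p = 0, q = 1.5.

p = 0, q = 1.5, z = 13.5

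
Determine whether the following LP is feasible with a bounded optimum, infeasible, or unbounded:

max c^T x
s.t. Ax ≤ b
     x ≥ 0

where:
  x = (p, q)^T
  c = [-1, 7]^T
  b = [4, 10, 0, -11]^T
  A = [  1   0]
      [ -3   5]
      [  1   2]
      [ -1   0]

Infeasible (no feasible solution exists)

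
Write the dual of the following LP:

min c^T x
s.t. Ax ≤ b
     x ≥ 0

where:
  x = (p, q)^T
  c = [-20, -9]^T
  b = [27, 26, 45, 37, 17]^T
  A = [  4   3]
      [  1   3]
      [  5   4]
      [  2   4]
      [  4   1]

Primal min cᵀx s.t. Ax ≤ b, x ≥ 0  →  Dual max −bᵀy s.t. Aᵀy ≥ −c, y ≥ 0.

Maximize: z = -27y1 - 26y2 - 45y3 - 37y4 - 17y5

Subject to:
  4y1 + y2 + 5y3 + 2y4 + 4y5 ≥ 20
  3y1 + 3y2 + 4y3 + 4y4 + y5 ≥ 9
  y1, y2, y3, y4, y5 ≥ 0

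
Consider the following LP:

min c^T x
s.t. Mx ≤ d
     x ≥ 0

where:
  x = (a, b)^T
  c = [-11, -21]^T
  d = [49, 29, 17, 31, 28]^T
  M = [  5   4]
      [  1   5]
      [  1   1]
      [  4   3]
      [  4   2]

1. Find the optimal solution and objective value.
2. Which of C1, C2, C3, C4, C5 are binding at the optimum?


1. a = 4, b = 5, z = -149
2. C2, C4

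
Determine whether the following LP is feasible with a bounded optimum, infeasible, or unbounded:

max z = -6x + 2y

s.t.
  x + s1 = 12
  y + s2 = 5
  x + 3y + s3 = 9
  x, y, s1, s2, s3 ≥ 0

Feasible with a bounded optimal solution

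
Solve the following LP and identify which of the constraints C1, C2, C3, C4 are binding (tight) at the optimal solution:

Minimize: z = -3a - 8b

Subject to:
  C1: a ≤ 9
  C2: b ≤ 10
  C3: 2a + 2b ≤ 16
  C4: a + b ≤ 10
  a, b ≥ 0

At a = 0, b = 8, compute slack b - a·x for each constraint:
  C1: 9 − 0 = 9  (slack)
  C2: 10 − 8 = 2  (slack)
  C3: 16 − 16 = 0  (binding)
  C4: 10 − 8 = 2  (slack)

Optimal: a = 0, b = 8
Binding: C3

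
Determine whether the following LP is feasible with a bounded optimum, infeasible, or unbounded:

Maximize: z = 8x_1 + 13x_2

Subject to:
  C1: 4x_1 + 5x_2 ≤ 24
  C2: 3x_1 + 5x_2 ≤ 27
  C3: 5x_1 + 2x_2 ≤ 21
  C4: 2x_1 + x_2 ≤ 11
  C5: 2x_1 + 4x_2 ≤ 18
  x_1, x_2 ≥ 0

Feasible with a bounded optimal solution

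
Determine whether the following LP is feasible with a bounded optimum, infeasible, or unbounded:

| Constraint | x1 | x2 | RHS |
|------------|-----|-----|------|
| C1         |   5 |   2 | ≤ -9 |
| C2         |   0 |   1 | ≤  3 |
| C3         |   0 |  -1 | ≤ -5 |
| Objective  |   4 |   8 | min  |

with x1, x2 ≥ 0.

Infeasible (no feasible solution exists)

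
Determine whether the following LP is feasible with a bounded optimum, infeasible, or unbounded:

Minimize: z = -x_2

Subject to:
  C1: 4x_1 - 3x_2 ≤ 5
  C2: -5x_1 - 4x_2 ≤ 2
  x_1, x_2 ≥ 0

Unbounded (objective can decrease without bound)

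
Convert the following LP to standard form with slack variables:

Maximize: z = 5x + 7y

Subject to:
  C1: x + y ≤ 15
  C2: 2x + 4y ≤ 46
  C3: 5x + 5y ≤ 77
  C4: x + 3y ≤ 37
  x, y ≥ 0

max z = 5x + 7y

s.t.
  x + y + s1 = 15
  2x + 4y + s2 = 46
  5x + 5y + s3 = 77
  x + 3y + s4 = 37
  x, y, s1, s2, s3, s4 ≥ 0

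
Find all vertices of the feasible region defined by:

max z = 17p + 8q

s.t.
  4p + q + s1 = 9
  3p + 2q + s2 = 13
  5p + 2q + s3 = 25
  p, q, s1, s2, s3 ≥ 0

(0, 0), (2.25, 0), (1, 5), (0, 6.5)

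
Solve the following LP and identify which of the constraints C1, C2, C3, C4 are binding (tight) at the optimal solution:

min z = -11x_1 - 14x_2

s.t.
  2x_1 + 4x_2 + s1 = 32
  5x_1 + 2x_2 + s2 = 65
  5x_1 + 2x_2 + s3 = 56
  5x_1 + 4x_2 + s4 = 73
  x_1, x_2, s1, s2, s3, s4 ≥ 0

At x_1 = 10, x_2 = 3, compute slack b - a·x for each constraint:
  C1: 32 − 32 = 0  (binding)
  C2: 65 − 56 = 9  (slack)
  C3: 56 − 56 = 0  (binding)
  C4: 73 − 62 = 11  (slack)

Optimal: x_1 = 10, x_2 = 3
Binding: C1, C3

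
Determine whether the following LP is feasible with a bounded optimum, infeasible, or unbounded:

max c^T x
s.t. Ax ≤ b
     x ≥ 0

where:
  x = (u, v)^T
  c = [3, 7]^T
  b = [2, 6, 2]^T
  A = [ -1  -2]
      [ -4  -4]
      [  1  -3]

Unbounded (objective can increase without bound)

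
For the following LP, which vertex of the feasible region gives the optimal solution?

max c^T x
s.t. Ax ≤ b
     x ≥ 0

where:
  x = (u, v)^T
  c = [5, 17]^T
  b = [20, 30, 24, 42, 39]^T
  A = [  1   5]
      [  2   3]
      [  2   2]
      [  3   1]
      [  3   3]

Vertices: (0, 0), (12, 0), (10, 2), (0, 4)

Evaluate the objective at each vertex of the feasible region:
  z(0, 0) = 0
  z(12, 0) = 60
  z(10, 2) = 84  ←
  z(0, 4) = 68
The maximum is at u = 10, v = 2.

(10, 2)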